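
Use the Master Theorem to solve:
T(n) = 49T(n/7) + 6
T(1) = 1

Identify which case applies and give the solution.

a=49, b=7, f(n)=6. log_7(49) = 2. Since c=0 < 2, Case 1 applies: T(n) = Θ(n^log_b(a)) = O(n^2).

Answer: O(n^2) - Case 1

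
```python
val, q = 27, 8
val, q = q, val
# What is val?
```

Trace:
`val, q = 27, 8` → val = 27; q = 8
`val, q = q, val` → val = 8; q = 27
So val = 8

Answer: 8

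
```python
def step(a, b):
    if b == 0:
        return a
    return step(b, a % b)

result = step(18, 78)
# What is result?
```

step(18, 78) -> step(78, 18) -> step(18, 6) -> step(6, 0) -> 6

Answer: 6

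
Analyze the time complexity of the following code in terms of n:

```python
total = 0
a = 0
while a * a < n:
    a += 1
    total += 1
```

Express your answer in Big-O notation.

Each loop level contributes: √n. Multiplying the contributions gives O(√n).

Answer: O(√n)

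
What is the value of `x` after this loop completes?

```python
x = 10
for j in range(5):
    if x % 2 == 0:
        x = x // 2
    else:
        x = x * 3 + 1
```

Collatz-style transformation from 10
`x` takes the values: 10 → 5 → 16 → 8 → 4 → 2

Answer: 2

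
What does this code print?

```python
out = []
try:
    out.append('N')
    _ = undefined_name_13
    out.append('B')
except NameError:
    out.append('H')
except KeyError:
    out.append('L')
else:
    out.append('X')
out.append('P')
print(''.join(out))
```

Execution trace: 'N' (try body) → 'H' (except NameError) → 'P' (after the try/except). Output: NHP

Answer: NHP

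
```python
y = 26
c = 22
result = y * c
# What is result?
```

Trace:
`y = 26` → y = 26
`c = 22` → c = 22
`result = y * c` → result = 572
So result = 572

Answer: 572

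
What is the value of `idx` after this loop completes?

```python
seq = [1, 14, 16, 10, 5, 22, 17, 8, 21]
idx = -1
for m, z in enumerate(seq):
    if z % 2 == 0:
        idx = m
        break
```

First even number index in [1, 14, 16, 10, 5, 22, 17, 8, 21]
`idx` takes the values: -1 → 1

Answer: 1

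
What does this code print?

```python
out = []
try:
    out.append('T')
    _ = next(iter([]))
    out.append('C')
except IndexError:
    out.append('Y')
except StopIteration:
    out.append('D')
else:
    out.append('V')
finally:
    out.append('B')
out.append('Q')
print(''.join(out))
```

Execution trace: 'T' (try body) → 'D' (except StopIteration) → 'B' (finally) → 'Q' (after the try/except). Output: TDBQ

Answer: TDBQ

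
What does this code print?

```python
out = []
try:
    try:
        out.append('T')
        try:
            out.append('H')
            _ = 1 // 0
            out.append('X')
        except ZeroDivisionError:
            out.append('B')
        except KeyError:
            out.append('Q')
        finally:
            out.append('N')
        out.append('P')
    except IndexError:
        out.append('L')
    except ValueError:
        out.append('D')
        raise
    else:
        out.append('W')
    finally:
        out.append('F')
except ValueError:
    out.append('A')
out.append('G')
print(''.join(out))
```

Execution trace: 'T' (try body) → 'H' (inner try body) → 'B' (inner except ZeroDivisionError) → 'N' (inner finally) → 'P' (try body, no exception) → 'W' (else) → 'F' (finally) → 'G' (after the try/except). Output: THBNPWFG

Answer: THBNPWFG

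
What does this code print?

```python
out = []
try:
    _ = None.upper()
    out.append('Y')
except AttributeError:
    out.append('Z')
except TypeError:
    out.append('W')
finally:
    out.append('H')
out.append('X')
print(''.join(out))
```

Execution trace: 'Z' (except AttributeError) → 'H' (finally) → 'X' (after the try/except). Output: ZHX

Answer: ZHX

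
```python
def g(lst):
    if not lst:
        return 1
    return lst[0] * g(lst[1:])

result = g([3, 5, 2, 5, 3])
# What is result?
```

Product over [3, 5, 2, 5, 3] = 3 * 5 * 2 * 5 * 3 = 450

Answer: 450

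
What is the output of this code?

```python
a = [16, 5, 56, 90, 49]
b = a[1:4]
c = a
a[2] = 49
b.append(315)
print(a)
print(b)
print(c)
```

Key concept: slice vs alias.
Step by step:
`a = [16, 5, 56, 90, 49]` → a = [16, 5, 56, 90, 49]
`b = a[1:4]` → b = [5, 56, 90]
`c = a` → c = [16, 5, 56, 90, 49] (same object as a)
`a[2] = 49` → a = [16, 5, 49, 90, 49] (same object as c); c = [16, 5, 49, 90, 49] (same object as a)
`b.append(315)` → b = [5, 56, 90, 315]
`print(a)` → prints [16, 5, 49, 90, 49]
`print(b)` → prints [5, 56, 90, 315]
`print(c)` → prints [16, 5, 49, 90, 49]

Answer:
[16, 5, 49, 90, 49]
[5, 56, 90, 315]
[16, 5, 49, 90, 49]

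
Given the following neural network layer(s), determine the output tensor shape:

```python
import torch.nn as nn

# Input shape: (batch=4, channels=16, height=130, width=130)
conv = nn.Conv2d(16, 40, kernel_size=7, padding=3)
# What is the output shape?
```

Input: (4, 16, 130, 130) -> Output: (4, 40, 130, 130)

Answer: (4, 40, 130, 130)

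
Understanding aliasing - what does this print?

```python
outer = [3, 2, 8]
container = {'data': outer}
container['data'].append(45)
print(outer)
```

Key concept: dict holds reference to list.
Step by step:
`outer = [3, 2, 8]` → outer = [3, 2, 8]
`container = {'data': outer}` → container = {'data': [3, 2, 8]}
`container['data'].append(45)` → outer = [3, 2, 8, 45]; container = {'data': [3, 2, 8, 45]}
`print(outer)` → prints [3, 2, 8, 45]

Answer: [3, 2, 8, 45]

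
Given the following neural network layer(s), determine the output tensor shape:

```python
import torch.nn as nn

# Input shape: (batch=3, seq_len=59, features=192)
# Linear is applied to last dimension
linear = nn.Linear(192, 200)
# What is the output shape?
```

Input: (3, 59, 192) -> Output: (3, 59, 200)

Answer: (3, 59, 200)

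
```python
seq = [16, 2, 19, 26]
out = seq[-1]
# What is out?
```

Trace:
`seq = [16, 2, 19, 26]` → seq = [16, 2, 19, 26]
`out = seq[-1]` → out = 26
So out = 26

Answer: 26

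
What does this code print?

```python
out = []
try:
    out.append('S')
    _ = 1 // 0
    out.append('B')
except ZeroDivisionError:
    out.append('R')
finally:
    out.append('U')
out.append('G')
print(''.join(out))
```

Execution trace: 'S' (try body) → 'R' (except ZeroDivisionError) → 'U' (finally) → 'G' (after the try/except). Output: SRUG

Answer: SRUG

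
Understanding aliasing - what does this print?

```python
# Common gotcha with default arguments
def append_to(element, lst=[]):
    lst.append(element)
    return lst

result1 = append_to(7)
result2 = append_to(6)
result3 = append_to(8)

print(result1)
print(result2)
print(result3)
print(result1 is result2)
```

Key concept: mutable default argument gotcha.
Step by step:
`result1 = append_to(7)` → result1 = [7]
`result2 = append_to(6)` → result1 = [7, 6] (same object as result2); result2 = [7, 6] (same object as result1)
`result3 = append_to(8)` → result1 = [7, 6, 8] (same object as result2, result3); result2 = [7, 6, 8] (same object as result1, result3); result3 = [7, 6, 8] (same object as result1, result2)
`print(result1)` → prints [7, 6, 8]
`print(result2)` → prints [7, 6, 8]
`print(result3)` → prints [7, 6, 8]
`print(result1 is result2)` → prints True

Answer:
[7, 6, 8]
[7, 6, 8]
[7, 6, 8]
True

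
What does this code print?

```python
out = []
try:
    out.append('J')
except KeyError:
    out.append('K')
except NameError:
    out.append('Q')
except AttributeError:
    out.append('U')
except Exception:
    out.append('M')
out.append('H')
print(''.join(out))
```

Execution trace: 'J' (try body, no exception) → 'H' (after the try/except). Output: JH

Answer: JH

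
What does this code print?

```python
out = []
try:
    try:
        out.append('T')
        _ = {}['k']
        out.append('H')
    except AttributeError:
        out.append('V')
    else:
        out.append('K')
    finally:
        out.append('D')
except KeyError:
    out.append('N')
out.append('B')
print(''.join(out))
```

Execution trace: 'T' (try body) → 'D' (finally) → 'N' (outer except KeyError) → 'B' (after the try/except). Output: TDNB

Answer: TDNB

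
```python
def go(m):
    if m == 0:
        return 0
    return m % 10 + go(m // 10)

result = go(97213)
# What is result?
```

Sum of digits of 97213: 3 + 1 + 2 + 7 + 9 = 22

Answer: 22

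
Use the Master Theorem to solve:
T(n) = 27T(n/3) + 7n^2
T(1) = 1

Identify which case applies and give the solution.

a=27, b=3, f(n)=7n^2. log_3(27) = 3. Since c=2 < 3, Case 1 applies: T(n) = Θ(n^log_b(a)) = O(n^3).

Answer: O(n^3) - Case 1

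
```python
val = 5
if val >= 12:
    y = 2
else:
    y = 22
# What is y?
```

Trace:
`val = 5` → val = 5
`if val >= 12: ...` → val >= 12 is False, take else branch → y = 22
So y = 22

Answer: 22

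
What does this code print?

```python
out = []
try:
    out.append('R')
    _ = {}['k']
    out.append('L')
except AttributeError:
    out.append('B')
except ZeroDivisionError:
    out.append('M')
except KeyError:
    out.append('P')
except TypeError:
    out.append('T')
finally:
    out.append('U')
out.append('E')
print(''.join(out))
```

Execution trace: 'R' (try body) → 'P' (except KeyError) → 'U' (finally) → 'E' (after the try/except). Output: RPUE

Answer: RPUE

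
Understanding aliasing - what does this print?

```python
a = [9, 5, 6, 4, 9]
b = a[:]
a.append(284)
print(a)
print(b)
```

Key concept: slice [:] creates copy.
Step by step:
`a = [9, 5, 6, 4, 9]` → a = [9, 5, 6, 4, 9]
`b = a[:]` → b = [9, 5, 6, 4, 9]
`a.append(284)` → a = [9, 5, 6, 4, 9, 284]
`print(a)` → prints [9, 5, 6, 4, 9, 284]
`print(b)` → prints [9, 5, 6, 4, 9]

Answer:
[9, 5, 6, 4, 9, 284]
[9, 5, 6, 4, 9]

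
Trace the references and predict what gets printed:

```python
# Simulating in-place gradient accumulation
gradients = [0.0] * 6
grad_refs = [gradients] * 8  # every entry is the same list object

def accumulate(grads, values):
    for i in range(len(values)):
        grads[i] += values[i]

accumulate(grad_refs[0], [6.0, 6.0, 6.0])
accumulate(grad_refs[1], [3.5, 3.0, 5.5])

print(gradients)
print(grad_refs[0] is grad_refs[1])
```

Key concept: gradient accumulation aliasing.
Step by step:
`gradients = [0.0] * 6` → gradients = [0.0, 0.0, 0.0, 0.0, 0.0, 0.0]
`grad_refs = [gradients] * 8` → grad_refs = [[0.0, 0.0, 0.0, 0.0, 0.0, 0.0], [0.0, 0.0, 0.0, 0.0, 0.0, 0.0], [0.0, 0.0, 0.0, 0.0, 0.0, 0.0], [0.0, 0.0, 0.0, 0.0, 0.0, 0.0], [0.0, 0.0, 0.0, 0.0, 0.0, 0.0], [0.0, 0.0, 0.0, 0.0, 0.0, 0.0], [0.0, 0.0, 0.0, 0.0, 0.0, 0.0], [0.0, 0.0, 0.0, 0.0, 0.0, 0.0]]
`accumulate(grad_refs[0], [6.0, 6.0, 6.0])` → gradients = [6.0, 6.0, 6.0, 0.0, 0.0, 0.0]; grad_refs = [[6.0, 6.0, 6.0, 0.0, 0.0, 0.0], [6.0, 6.0, 6.0, 0.0, 0.0, 0.0], [6.0, 6.0, 6.0, 0.0, 0.0, 0.0], [6.0, 6.0, 6.0, 0.0, 0.0, 0.0], [6.0, 6.0, 6.0, 0.0, 0.0, 0.0], [6.0, 6.0, 6.0, 0.0, 0.0, 0.0], [6.0, 6.0, 6.0, 0.0, 0.0, 0.0], [6.0, 6.0, 6.0, 0.0, 0.0, 0.0]]
`accumulate(grad_refs[1], [3.5, 3.0, 5.5])` → gradients = [9.5, 9.0, 11.5, 0.0, 0.0, 0.0]; grad_refs = [[9.5, 9.0, 11.5, 0.0, 0.0, 0.0], [9.5, 9.0, 11.5, 0.0, 0.0, 0.0], [9.5, 9.0, 11.5, 0.0, 0.0, 0.0], [9.5, 9.0, 11.5, 0.0, 0.0, 0.0], [9.5, 9.0, 11.5, 0.0, 0.0, 0.0], [9.5, 9.0, 11.5, 0.0, 0.0, 0.0], [9.5, 9.0, 11.5, 0.0, 0.0, 0.0], [9.5, 9.0, 11.5, 0.0, 0.0, 0.0]]
`print(gradients)` → prints [9.5, 9.0, 11.5, 0.0, 0.0, 0.0]
`print(grad_refs[0] is grad_refs[1])` → prints True

Answer:
[9.5, 9.0, 11.5, 0.0, 0.0, 0.0]
True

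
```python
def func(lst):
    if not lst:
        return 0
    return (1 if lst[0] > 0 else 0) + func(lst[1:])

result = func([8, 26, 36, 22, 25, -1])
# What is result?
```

Count of positive elements in [8, 26, 36, 22, 25, -1] = 5

Answer: 5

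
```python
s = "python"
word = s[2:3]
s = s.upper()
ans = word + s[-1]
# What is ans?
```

Trace:
`s = "python"` → s = 'python'
`word = s[2:3]` → word = 't'
`s = s.upper()` → s = 'PYTHON'
`ans = word + s[-1]` → ans = 'tN'
So ans = 'tN'

Answer: 'tN'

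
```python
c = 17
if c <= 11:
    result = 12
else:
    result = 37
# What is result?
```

Trace:
`c = 17` → c = 17
`if c <= 11: ...` → c <= 11 is False, take else branch → result = 37
So result = 37

Answer: 37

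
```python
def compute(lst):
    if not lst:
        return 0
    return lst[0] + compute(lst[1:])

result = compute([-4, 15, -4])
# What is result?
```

(-4) + 15 + (-4) + 0 = 7

Answer: 7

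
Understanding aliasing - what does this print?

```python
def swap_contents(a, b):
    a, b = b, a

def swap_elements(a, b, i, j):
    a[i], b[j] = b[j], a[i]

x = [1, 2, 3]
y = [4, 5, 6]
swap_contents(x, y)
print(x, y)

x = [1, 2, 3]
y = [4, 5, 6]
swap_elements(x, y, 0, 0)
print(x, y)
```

Key concept: parameter rebinding vs mutation.
Step by step:
`x = [1, 2, 3]` → x = [1, 2, 3]
`y = [4, 5, 6]` → y = [4, 5, 6]
`swap_contents(x, y)` → no visible change to tracked variables
`print(x, y)` → prints [1, 2, 3] [4, 5, 6]
`x = [1, 2, 3]` → x = [1, 2, 3]
`y = [4, 5, 6]` → y = [4, 5, 6]
`swap_elements(x, y, 0, 0)` → x = [4, 2, 3]; y = [1, 5, 6]
`print(x, y)` → prints [4, 2, 3] [1, 5, 6]

Answer:
[1, 2, 3] [4, 5, 6]
[4, 2, 3] [1, 5, 6]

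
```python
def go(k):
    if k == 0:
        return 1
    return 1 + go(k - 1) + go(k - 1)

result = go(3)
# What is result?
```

go(k) = 1 + 2·go(k-1), go(0)=1. Closed form: (1+1)·2^3 - 1 = 15.

Answer: 15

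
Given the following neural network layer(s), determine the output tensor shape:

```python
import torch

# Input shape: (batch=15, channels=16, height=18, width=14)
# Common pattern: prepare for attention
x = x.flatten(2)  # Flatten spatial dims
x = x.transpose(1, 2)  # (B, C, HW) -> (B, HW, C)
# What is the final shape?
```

Input: (15, 16, 18, 14) -> after flatten(2): (15, 16, 252) -> Output: (15, 252, 16)

Answer: (15, 252, 16)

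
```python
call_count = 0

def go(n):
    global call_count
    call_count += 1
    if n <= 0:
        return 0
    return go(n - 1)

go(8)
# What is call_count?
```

Linear recursion stepping by 1: 9 calls from n=8 down to ≤0.

Answer: 9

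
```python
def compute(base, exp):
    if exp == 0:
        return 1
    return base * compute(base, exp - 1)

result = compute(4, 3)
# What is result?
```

compute(4, 3) = 4 * 4 * 4 = 64

Answer: 64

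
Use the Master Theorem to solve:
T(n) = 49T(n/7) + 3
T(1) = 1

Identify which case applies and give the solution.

a=49, b=7, f(n)=3. log_7(49) = 2. Since c=0 < 2, Case 1 applies: T(n) = Θ(n^log_b(a)) = O(n^2).

Answer: O(n^2) - Case 1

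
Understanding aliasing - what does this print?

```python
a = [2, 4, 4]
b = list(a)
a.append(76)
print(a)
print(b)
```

Key concept: list() constructor creates copy.
Step by step:
`a = [2, 4, 4]` → a = [2, 4, 4]
`b = list(a)` → b = [2, 4, 4]
`a.append(76)` → a = [2, 4, 4, 76]
`print(a)` → prints [2, 4, 4, 76]
`print(b)` → prints [2, 4, 4]

Answer:
[2, 4, 4, 76]
[2, 4, 4]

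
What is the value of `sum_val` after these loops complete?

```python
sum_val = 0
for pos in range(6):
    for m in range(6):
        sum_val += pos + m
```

Sum of all pos+m for pos,m in 6x6
`sum_val` takes the values: 0 → 1 → 3 → 6 → 10 → 15 → 16 → 18 → 21 → 25 → 30 → 36 → 38 → 41 → 45 → 50 → 56 → 63 → 66 → 70 → 75 → 81 → 88 → 96 → 100 → 105 → 111 → 118 → 126 → 135 → 140 → 146 → 153 → 161 → 170 → 180

Answer: 180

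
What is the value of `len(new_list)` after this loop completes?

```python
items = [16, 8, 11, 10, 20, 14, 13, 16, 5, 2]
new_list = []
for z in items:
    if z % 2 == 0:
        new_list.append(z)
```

Count even numbers in [16, 8, 11, 10, 20, 14, 13, 16, 5, 2]
`new_list` takes the values: [] → [16] → [16, 8] → [16, 8, 10] → [16, 8, 10, 20] → [16, 8, 10, 20, 14] → [16, 8, 10, 20, 14, 16] → [16, 8, 10, 20, 14, 16, 2]
So `len(new_list)` = 7

Answer: 7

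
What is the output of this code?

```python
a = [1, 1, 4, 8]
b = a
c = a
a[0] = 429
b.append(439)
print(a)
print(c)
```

Key concept: multiple aliases.
Step by step:
`a = [1, 1, 4, 8]` → a = [1, 1, 4, 8]
`b = a` → b = [1, 1, 4, 8] (same object as a)
`c = a` → c = [1, 1, 4, 8] (same object as a, b)
`a[0] = 429` → a = [429, 1, 4, 8] (same object as b, c); b = [429, 1, 4, 8] (same object as a, c); c = [429, 1, 4, 8] (same object as a, b)
`b.append(439)` → a = [429, 1, 4, 8, 439] (same object as b, c); b = [429, 1, 4, 8, 439] (same object as a, c); c = [429, 1, 4, 8, 439] (same object as a, b)
`print(a)` → prints [429, 1, 4, 8, 439]
`print(c)` → prints [429, 1, 4, 8, 439]

Answer:
[429, 1, 4, 8, 439]
[429, 1, 4, 8, 439]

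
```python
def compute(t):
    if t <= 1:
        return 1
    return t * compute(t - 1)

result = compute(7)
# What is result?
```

compute(7) = 7 * 6 * 5 * 4 * 3 * 2 * 1 = 5040

Answer: 5040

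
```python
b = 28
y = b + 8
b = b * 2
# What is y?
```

Trace:
`b = 28` → b = 28
`y = b + 8` → y = 36
`b = b * 2` → b = 56
So y = 36

Answer: 36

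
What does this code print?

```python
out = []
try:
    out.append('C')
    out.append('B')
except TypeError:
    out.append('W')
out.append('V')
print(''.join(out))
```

Execution trace: 'C' (try body) → 'B' (try body, no exception) → 'V' (after the try/except). Output: CBV

Answer: CBV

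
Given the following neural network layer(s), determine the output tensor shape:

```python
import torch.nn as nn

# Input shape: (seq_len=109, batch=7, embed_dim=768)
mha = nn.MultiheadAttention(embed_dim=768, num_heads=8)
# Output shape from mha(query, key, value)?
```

Input: (109, 7, 768) -> Output: (109, 7, 768)

Answer: (109, 7, 768)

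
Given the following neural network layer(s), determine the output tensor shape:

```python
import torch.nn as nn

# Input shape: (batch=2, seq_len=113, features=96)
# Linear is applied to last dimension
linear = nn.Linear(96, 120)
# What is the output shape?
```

Input: (2, 113, 96) -> Output: (2, 113, 120)

Answer: (2, 113, 120)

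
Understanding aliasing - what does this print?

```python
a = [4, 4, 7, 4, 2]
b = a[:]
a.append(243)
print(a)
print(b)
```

Key concept: slice [:] creates copy.
Step by step:
`a = [4, 4, 7, 4, 2]` → a = [4, 4, 7, 4, 2]
`b = a[:]` → b = [4, 4, 7, 4, 2]
`a.append(243)` → a = [4, 4, 7, 4, 2, 243]
`print(a)` → prints [4, 4, 7, 4, 2, 243]
`print(b)` → prints [4, 4, 7, 4, 2]

Answer:
[4, 4, 7, 4, 2, 243]
[4, 4, 7, 4, 2]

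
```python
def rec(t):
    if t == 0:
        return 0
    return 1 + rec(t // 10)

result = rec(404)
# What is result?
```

Count of digits of 404: 3

Answer: 3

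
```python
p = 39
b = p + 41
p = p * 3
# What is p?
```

Trace:
`p = 39` → p = 39
`b = p + 41` → b = 80
`p = p * 3` → p = 117
So p = 117

Answer: 117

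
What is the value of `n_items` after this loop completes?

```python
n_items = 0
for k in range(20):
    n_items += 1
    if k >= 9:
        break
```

Loop breaks when k reaches 9, n_items is 10
`n_items` takes the values: 0 → 1 → 2 → 3 → 4 → 5 → 6 → 7 → 8 → 9 → 10

Answer: 10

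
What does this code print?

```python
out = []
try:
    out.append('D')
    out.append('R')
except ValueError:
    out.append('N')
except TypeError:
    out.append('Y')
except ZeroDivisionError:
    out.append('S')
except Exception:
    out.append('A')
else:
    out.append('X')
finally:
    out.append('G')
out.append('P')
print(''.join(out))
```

Execution trace: 'D' (try body) → 'R' (try body, no exception) → 'X' (else) → 'G' (finally) → 'P' (after the try/except). Output: DRXGP

Answer: DRXGP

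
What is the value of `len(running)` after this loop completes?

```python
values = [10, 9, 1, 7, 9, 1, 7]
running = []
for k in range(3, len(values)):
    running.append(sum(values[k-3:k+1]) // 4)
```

Number of 4-element averages
`running` takes the values: [] → [6] → [6, 6] → [6, 6, 4] → [6, 6, 4, 6]
So `len(running)` = 4

Answer: 4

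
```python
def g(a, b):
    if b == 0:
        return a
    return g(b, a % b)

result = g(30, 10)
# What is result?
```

g(30, 10) -> g(10, 0) -> 10

Answer: 10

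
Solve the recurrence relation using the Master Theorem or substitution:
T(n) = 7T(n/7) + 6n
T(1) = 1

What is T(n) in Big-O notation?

By Master Theorem: a=7, b=7, f(n)=6n. Since log_7(7) = 1 and f(n) = Θ(n^1), Case 2 applies. T(n) = O(n log n).

Answer: O(n log n)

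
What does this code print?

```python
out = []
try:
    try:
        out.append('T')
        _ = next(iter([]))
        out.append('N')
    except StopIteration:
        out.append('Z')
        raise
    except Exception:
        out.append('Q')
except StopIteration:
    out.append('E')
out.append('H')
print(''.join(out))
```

Execution trace: 'T' (inner try body) → 'Z' (inner except StopIteration) → 'E' (outer except StopIteration) → 'H' (after the try/except). Output: TZEH

Answer: TZEH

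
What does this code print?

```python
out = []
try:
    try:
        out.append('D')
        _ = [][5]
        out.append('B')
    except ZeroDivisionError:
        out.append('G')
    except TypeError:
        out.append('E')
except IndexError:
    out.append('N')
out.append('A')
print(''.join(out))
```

Execution trace: 'D' (try body) → 'N' (outer except IndexError) → 'A' (after the try/except). Output: DNA

Answer: DNA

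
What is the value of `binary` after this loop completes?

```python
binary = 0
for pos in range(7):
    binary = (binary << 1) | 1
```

Build 7 consecutive 1-bits: 0b1111111
`binary` takes the values: 0 → 1 → 3 → 7 → 15 → 31 → 63 → 127

Answer: 127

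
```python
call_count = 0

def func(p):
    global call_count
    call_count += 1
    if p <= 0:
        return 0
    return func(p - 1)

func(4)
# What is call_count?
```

Linear recursion stepping by 1: 5 calls from p=4 down to ≤0.

Answer: 5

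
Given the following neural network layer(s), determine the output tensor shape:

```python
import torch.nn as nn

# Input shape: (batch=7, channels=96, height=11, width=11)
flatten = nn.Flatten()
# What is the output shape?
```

Input: (7, 96, 11, 11) -> Output: (7, 11616)

Answer: (7, 11616)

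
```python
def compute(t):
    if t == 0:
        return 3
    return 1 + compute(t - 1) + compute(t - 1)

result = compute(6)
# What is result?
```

compute(t) = 1 + 2·compute(t-1), compute(0)=3. Closed form: (3+1)·2^6 - 1 = 255.

Answer: 255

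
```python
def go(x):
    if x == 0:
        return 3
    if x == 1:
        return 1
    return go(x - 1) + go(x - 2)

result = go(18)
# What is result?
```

Build up from base cases: go(0)=3, go(1)=1, go(2)=4, go(3)=5, go(4)=9, go(5)=14, go(6)=23, ..., go(18)=7375

Answer: 7375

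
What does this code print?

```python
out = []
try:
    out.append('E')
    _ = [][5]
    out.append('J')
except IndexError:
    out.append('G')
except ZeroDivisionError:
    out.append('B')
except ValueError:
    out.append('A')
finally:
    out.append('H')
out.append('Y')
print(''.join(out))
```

Execution trace: 'E' (try body) → 'G' (except IndexError) → 'H' (finally) → 'Y' (after the try/except). Output: EGHY

Answer: EGHY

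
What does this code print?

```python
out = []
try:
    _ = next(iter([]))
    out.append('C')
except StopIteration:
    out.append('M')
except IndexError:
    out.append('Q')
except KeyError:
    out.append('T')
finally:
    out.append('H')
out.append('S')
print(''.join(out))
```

Execution trace: 'M' (except StopIteration) → 'H' (finally) → 'S' (after the try/except). Output: MHS

Answer: MHS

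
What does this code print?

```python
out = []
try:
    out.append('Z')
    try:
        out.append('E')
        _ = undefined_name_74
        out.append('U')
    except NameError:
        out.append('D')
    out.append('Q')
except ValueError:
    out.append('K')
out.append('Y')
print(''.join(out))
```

Execution trace: 'Z' (try body) → 'E' (inner try body) → 'D' (inner except NameError) → 'Q' (try body, no exception) → 'Y' (after the try/except). Output: ZEDQY

Answer: ZEDQY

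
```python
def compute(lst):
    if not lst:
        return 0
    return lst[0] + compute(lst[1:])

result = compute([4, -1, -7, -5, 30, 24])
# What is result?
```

4 + (-1) + (-7) + (-5) + 30 + 24 + 0 = 45

Answer: 45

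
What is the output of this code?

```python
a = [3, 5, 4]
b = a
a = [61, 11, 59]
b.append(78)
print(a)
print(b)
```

Key concept: rebinding vs mutation: a is rebound to a new list, b still points at the original.
Step by step:
`a = [3, 5, 4]` → a = [3, 5, 4]
`b = a` → b = [3, 5, 4] (same object as a)
`a = [61, 11, 59]` → a = [61, 11, 59]
`b.append(78)` → b = [3, 5, 4, 78]
`print(a)` → prints [61, 11, 59]
`print(b)` → prints [3, 5, 4, 78]

Answer:
[61, 11, 59]
[3, 5, 4, 78]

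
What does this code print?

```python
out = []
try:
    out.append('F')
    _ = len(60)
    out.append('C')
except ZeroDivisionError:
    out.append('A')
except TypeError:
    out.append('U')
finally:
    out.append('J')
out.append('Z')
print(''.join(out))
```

Execution trace: 'F' (try body) → 'U' (except TypeError) → 'J' (finally) → 'Z' (after the try/except). Output: FUJZ

Answer: FUJZ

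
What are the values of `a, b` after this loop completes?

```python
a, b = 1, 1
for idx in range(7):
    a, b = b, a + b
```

Fibonacci: after 7 iterations
`a, b` takes the values: (1, 1) → (1, 2) → (2, 3) → (3, 5) → (5, 8) → (8, 13) → (13, 21) → (21, 34)

Answer: 21, 34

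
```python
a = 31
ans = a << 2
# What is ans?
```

Trace:
`a = 31` → a = 31
`ans = a << 2` → ans = 124
So ans = 124

Answer: 124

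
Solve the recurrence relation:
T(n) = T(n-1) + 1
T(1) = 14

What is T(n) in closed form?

Unrolling: T(n) = T(1) + 1·(n-1) = 14 + 1(n-1) = n + 13.

Answer: T(n) = n + 13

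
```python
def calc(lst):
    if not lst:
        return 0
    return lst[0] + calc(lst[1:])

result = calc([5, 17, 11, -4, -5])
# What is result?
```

5 + 17 + 11 + (-4) + (-5) + 0 = 24

Answer: 24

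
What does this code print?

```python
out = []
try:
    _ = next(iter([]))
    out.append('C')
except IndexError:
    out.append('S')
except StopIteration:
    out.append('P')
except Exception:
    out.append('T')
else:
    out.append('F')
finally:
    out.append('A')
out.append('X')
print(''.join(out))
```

Execution trace: 'P' (except StopIteration) → 'A' (finally) → 'X' (after the try/except). Output: PAX

Answer: PAX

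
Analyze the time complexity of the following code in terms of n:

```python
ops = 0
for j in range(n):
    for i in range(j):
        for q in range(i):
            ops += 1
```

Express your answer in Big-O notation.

Each loop level contributes: n × n × n. Multiplying the contributions gives O(n^3).

Answer: O(n^3)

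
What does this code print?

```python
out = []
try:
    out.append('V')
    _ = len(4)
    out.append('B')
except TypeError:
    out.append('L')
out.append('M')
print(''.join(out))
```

Execution trace: 'V' (try body) → 'L' (except TypeError) → 'M' (after the try/except). Output: VLM

Answer: VLM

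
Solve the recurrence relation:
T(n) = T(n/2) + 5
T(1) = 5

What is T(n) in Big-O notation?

Each step divides n by 2 and adds 5. After log_2(n) steps we reach T(1)=5. So T(n) = 5·log_2(n) + 5 = O(log n).

Answer: O(log n)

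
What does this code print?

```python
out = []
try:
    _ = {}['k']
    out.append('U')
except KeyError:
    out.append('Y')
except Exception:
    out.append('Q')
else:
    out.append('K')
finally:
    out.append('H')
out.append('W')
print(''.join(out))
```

Execution trace: 'Y' (except KeyError) → 'H' (finally) → 'W' (after the try/except). Output: YHW

Answer: YHW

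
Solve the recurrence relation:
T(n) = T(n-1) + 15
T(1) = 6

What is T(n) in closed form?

Unrolling: T(n) = T(1) + 15·(n-1) = 6 + 15(n-1) = 15n - 9.

Answer: T(n) = 15n - 9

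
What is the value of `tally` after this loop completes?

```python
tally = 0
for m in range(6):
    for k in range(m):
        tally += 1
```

Triangle number: 0+1+2+...+5
`tally` takes the values: 0 → 1 → 2 → 3 → 4 → 5 → 6 → 7 → 8 → 9 → 10 → 11 → 12 → 13 → 14 → 15

Answer: 15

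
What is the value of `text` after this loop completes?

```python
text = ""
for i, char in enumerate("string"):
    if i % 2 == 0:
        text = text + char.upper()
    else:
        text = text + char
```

Uppercase even positions in 'string'
`text` takes the values: "" → "S" → "St" → "StR" → "StRi" → "StRiN" → "StRiNg"

Answer: "StRiNg"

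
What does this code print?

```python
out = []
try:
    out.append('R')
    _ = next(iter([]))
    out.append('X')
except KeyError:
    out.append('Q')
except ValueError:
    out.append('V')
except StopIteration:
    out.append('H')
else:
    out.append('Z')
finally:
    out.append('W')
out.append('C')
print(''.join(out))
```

Execution trace: 'R' (try body) → 'H' (except StopIteration) → 'W' (finally) → 'C' (after the try/except). Output: RHWC

Answer: RHWC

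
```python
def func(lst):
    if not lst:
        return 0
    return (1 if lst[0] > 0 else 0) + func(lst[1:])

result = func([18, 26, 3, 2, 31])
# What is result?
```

Count of positive elements in [18, 26, 3, 2, 31] = 5

Answer: 5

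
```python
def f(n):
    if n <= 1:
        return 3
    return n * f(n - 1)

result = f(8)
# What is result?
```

f(8) = 8 * 7 * 6 * 5 * 4 * 3 * 2 * 3 = 120960

Answer: 120960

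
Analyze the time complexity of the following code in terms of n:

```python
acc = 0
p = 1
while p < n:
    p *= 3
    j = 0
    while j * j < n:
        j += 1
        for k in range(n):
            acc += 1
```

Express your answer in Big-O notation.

Each loop level contributes: log n × √n × n. Multiplying the contributions gives O(n√n log n).

Answer: O(n√n log n)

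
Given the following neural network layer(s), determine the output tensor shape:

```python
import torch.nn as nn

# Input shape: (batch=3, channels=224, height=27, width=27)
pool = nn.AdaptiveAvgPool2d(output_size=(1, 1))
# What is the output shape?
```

Input: (3, 224, 27, 27) -> Output: (3, 224, 1, 1)

Answer: (3, 224, 1, 1)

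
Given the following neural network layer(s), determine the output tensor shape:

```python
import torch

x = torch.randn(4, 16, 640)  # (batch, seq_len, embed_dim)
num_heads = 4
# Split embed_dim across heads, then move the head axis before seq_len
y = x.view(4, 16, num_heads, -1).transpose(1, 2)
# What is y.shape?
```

Input: (4, 16, 640) -> head_dim = 640 // 4 = 160; after view: (4, 16, 4, 160) -> after transpose(1, 2): (4, 4, 16, 160) -> Output: (4, 4, 16, 160)

Answer: (4, 4, 16, 160)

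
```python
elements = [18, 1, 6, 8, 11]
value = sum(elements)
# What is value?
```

Trace:
`elements = [18, 1, 6, 8, 11]` → elements = [18, 1, 6, 8, 11]
`value = sum(elements)` → value = 44
So value = 44

Answer: 44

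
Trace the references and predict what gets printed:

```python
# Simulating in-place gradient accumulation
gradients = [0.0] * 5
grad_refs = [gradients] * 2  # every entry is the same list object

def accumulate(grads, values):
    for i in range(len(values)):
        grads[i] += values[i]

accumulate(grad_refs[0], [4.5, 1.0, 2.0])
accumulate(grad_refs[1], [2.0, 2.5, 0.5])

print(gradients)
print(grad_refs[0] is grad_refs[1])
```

Key concept: gradient accumulation aliasing.
Step by step:
`gradients = [0.0] * 5` → gradients = [0.0, 0.0, 0.0, 0.0, 0.0]
`grad_refs = [gradients] * 2` → grad_refs = [[0.0, 0.0, 0.0, 0.0, 0.0], [0.0, 0.0, 0.0, 0.0, 0.0]]
`accumulate(grad_refs[0], [4.5, 1.0, 2.0])` → gradients = [4.5, 1.0, 2.0, 0.0, 0.0]; grad_refs = [[4.5, 1.0, 2.0, 0.0, 0.0], [4.5, 1.0, 2.0, 0.0, 0.0]]
`accumulate(grad_refs[1], [2.0, 2.5, 0.5])` → gradients = [6.5, 3.5, 2.5, 0.0, 0.0]; grad_refs = [[6.5, 3.5, 2.5, 0.0, 0.0], [6.5, 3.5, 2.5, 0.0, 0.0]]
`print(gradients)` → prints [6.5, 3.5, 2.5, 0.0, 0.0]
`print(grad_refs[0] is grad_refs[1])` → prints True

Answer:
[6.5, 3.5, 2.5, 0.0, 0.0]
True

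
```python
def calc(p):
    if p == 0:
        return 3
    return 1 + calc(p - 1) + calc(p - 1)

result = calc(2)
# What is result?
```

calc(p) = 1 + 2·calc(p-1), calc(0)=3. Closed form: (3+1)·2^2 - 1 = 15.

Answer: 15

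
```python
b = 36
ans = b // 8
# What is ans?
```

Trace:
`b = 36` → b = 36
`ans = b // 8` → ans = 4
So ans = 4

Answer: 4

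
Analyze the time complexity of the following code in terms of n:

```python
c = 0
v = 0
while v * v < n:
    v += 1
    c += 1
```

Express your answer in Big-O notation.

Each loop level contributes: √n. Multiplying the contributions gives O(√n).

Answer: O(√n)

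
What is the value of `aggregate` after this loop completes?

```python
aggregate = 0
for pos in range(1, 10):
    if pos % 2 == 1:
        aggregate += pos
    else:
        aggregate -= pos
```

Add odd, subtract even
`aggregate` takes the values: 0 → 1 → -1 → 2 → -2 → 3 → -3 → 4 → -4 → 5

Answer: 5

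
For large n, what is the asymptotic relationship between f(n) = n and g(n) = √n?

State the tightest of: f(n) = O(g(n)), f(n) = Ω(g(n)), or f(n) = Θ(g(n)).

n vs √n: f(n) = Ω(g(n)) but not O(g(n)) — n grows strictly faster than √n.

Answer: f(n) = Ω(g(n)) but not O(g(n)) — n grows strictly faster than √n.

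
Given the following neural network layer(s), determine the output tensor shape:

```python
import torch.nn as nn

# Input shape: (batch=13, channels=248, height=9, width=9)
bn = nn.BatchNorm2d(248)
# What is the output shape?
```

Input: (13, 248, 9, 9) -> Output: (13, 248, 9, 9)

Answer: (13, 248, 9, 9)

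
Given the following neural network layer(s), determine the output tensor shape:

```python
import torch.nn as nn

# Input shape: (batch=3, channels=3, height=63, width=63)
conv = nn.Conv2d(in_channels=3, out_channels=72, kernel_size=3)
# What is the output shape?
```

Input: (3, 3, 63, 63) -> Output: (3, 72, 61, 61)

Answer: (3, 72, 61, 61)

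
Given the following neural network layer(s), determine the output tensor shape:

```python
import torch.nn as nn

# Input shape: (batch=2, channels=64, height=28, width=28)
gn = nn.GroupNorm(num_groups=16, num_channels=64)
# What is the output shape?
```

Input: (2, 64, 28, 28) -> Output: (2, 64, 28, 28)

Answer: (2, 64, 28, 28)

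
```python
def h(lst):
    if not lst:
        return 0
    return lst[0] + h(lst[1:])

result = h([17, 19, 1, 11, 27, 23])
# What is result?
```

17 + 19 + 1 + 11 + 27 + 23 + 0 = 98

Answer: 98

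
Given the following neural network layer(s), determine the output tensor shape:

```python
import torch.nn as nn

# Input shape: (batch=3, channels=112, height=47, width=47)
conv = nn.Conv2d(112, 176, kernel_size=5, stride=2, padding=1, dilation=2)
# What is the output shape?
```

Input: (3, 112, 47, 47) -> Output: (3, 176, 21, 21)

Answer: (3, 176, 21, 21)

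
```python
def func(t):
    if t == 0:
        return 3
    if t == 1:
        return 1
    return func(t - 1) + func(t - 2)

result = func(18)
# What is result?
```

Build up from base cases: func(0)=3, func(1)=1, func(2)=4, func(3)=5, func(4)=9, func(5)=14, func(6)=23, ..., func(18)=7375

Answer: 7375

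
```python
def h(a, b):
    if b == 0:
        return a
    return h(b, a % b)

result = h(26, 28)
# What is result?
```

h(26, 28) -> h(28, 26) -> h(26, 2) -> h(2, 0) -> 2

Answer: 2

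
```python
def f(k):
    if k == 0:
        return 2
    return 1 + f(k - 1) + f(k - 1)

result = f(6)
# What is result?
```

f(k) = 1 + 2·f(k-1), f(0)=2. Closed form: (2+1)·2^6 - 1 = 191.

Answer: 191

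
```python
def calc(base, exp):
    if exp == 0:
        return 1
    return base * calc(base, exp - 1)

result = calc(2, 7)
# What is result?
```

calc(2, 7) = 2 * 2 * 2 * 2 * 2 * 2 * 2 = 128

Answer: 128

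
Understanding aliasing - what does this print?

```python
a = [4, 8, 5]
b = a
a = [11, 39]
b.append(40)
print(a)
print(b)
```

Key concept: rebinding vs mutation: a is rebound to a new list, b still points at the original.
Step by step:
`a = [4, 8, 5]` → a = [4, 8, 5]
`b = a` → b = [4, 8, 5] (same object as a)
`a = [11, 39]` → a = [11, 39]
`b.append(40)` → b = [4, 8, 5, 40]
`print(a)` → prints [11, 39]
`print(b)` → prints [4, 8, 5, 40]

Answer:
[11, 39]
[4, 8, 5, 40]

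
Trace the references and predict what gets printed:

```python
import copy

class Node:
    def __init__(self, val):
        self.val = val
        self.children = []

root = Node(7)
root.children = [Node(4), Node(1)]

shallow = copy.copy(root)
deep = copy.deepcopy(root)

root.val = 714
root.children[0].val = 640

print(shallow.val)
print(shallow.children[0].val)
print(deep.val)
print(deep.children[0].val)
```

Key concept: deep copy with custom objects.
Step by step:
`root = Node(7)` → root = Node(val=7, children=[])
`root.children = [Node(4), Node(1)]` → root = Node(val=7, children=[Node(val=4, children=[]), Node(val=1, children=[])])
`shallow = copy.copy(root)` → shallow = Node(val=7, children=[Node(val=4, children=[]), Node(val=1, children=[])])
`deep = copy.deepcopy(root)` → deep = Node(val=7, children=[Node(val=4, children=[]), Node(val=1, children=[])])
`root.val = 714` → root = Node(val=714, children=[Node(val=4, children=[]), Node(val=1, children=[])])
`root.children[0].val = 640` → root = Node(val=714, children=[Node(val=640, children=[]), Node(val=1, children=[])]); shallow = Node(val=7, children=[Node(val=640, children=[]), Node(val=1, children=[])])
`print(shallow.val)` → prints 7
`print(shallow.children[0].val)` → prints 640
`print(deep.val)` → prints 7
`print(deep.children[0].val)` → prints 4

Answer:
7
640
7
4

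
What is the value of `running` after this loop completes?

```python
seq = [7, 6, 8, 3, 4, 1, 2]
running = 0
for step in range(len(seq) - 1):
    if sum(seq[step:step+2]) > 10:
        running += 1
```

Count windows with sum > 10
`running` takes the values: 0 → 1 → 2 → 3

Answer: 3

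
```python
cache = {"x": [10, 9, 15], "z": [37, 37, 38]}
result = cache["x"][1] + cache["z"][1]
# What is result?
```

Trace:
`cache = {"x": [10, 9, 15], "z": [37, 37, 38]}` → cache = {'x': [10, 9, 15], 'z': [37, 37, 38]}
`result = cache["x"][1] + cache["z"][1]` → result = 46
So result = 46

Answer: 46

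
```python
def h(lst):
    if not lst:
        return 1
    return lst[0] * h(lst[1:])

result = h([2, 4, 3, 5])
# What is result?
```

Product over [2, 4, 3, 5] = 2 * 4 * 3 * 5 = 120

Answer: 120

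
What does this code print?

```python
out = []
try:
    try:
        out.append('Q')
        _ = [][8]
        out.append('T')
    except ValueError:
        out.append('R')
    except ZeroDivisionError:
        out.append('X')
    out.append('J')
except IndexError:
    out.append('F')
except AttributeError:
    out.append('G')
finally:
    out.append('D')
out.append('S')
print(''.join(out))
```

Execution trace: 'Q' (inner try body) → 'F' (except IndexError) → 'D' (finally) → 'S' (after the try/except). Output: QFDS

Answer: QFDS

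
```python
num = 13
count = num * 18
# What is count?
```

Trace:
`num = 13` → num = 13
`count = num * 18` → count = 234
So count = 234

Answer: 234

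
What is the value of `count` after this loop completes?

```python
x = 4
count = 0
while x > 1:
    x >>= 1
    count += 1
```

Count right shifts until 1
`count` takes the values: 0 → 1 → 2

Answer: 2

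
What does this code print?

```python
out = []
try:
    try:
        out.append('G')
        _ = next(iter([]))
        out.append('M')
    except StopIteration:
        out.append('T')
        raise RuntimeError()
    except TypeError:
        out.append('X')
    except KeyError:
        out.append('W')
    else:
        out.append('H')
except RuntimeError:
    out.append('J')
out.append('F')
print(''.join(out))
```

Execution trace: 'G' (inner try body) → 'T' (inner except StopIteration) → 'J' (outer except RuntimeError) → 'F' (after the try/except). Output: GTJF

Answer: GTJF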